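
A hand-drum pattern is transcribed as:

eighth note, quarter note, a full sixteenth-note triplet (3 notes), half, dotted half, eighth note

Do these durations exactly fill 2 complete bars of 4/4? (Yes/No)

No

One bar of 4/4 = 8 eighth notes, so 2 bars = 16.
Express everything in eighth notes: eighth note = 1; quarter note = 2; a full sixteenth-note triplet (3 notes) (three triplet sixteenths span one eighth) = 1; half = 4; dotted half = 6; eighth note = 1.
Altogether 1 + 2 + 1 + 4 + 6 + 1 = 15.
15 falls short of 16, so the answer is No.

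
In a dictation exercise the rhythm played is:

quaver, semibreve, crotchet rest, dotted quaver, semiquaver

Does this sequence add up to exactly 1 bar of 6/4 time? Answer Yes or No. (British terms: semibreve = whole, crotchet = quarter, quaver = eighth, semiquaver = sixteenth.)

One bar of 6/4 = 24 sixteenth notes.
Each duration in sixteenth notes: quaver = 2; semibreve = 16; crotchet rest = 4; dotted quaver = 3; semiquaver = 1.
Sum: 2 + 16 + 4 + 3 + 1 = 26.
26 exceeds 24, so the answer is No.

No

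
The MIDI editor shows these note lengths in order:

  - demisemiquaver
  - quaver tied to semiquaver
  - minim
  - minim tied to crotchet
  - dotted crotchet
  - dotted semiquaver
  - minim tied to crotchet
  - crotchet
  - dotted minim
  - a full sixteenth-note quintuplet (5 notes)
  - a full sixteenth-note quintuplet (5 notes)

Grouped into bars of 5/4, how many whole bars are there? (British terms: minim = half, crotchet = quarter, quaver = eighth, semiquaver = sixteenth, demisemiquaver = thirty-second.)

One bar of 5/4 = 40 thirty-second notes.
Convert each value to thirty-second notes: demisemiquaver = 1; quaver tied to semiquaver (quaver + semiquaver) = 6; minim = 16; minim tied to crotchet (minim + crotchet) = 24; dotted crotchet = 12; dotted semiquaver = 3; minim tied to crotchet (minim + crotchet) = 24; crotchet = 8; dotted minim = 24; a full sixteenth-note quintuplet (5 notes) (five quintuplet sixteenths span one quarter) = 8; a full sixteenth-note quintuplet (5 notes) (five quintuplet sixteenths span one quarter) = 8.
Adding: 1 + 6 + 16 + 24 + 12 + 3 + 24 + 8 + 24 + 8 + 8 = 134.
134 ÷ 40 = 3 complete bars with 14 left over.

3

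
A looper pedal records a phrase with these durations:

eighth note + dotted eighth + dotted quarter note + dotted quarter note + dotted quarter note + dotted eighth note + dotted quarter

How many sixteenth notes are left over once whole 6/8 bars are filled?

8

One bar of 6/8 = 12 sixteenth notes.
Express everything in sixteenth notes: eighth note = 2; dotted eighth = 3; dotted quarter note = 6; dotted quarter note = 6; dotted quarter note = 6; dotted eighth note = 3; dotted quarter = 6.
Adding: 2 + 3 + 6 + 6 + 6 + 3 + 6 = 32.
32 ÷ 12 = 2 complete bars with 8 sixteenth notes remaining.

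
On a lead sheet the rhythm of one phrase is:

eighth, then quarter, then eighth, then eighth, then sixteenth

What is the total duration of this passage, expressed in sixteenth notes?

11

Working in sixteenth notes: eighth = 2; quarter = 4; eighth = 2; eighth = 2; sixteenth = 1.
Total: 2 + 4 + 2 + 2 + 1 = 11 sixteenth notes.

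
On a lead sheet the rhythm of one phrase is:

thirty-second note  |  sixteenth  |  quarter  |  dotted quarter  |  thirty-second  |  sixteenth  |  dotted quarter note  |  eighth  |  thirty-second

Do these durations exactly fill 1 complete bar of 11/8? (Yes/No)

No

One bar of 11/8 = 44 thirty-second notes.
Each duration in thirty-second notes: thirty-second note = 1; sixteenth = 2; quarter = 8; dotted quarter = 12; thirty-second = 1; sixteenth = 2; dotted quarter note = 12; eighth = 4; thirty-second = 1.
Altogether 1 + 2 + 8 + 12 + 1 + 2 + 12 + 4 + 1 = 43.
43 falls short of 44, so the answer is No.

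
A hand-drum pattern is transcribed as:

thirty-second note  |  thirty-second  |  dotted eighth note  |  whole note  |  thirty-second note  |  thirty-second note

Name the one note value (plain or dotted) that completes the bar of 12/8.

dotted eighth note

The bar of 12/8 = 48 thirty-second notes.
Working in thirty-second notes: thirty-second note = 1; thirty-second = 1; dotted eighth note = 6; whole note = 32; thirty-second note = 1; thirty-second note = 1.
Sum: 1 + 1 + 6 + 32 + 1 + 1 = 42.
Remaining: 48 − 42 = 6 thirty-second notes, which is a dotted eighth note.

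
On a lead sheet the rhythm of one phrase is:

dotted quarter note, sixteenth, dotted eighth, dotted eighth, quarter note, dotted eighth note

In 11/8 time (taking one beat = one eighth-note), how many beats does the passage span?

One eighth-note beat = 2 sixteenth notes.
Working in sixteenth notes: dotted quarter note = 6; sixteenth = 1; dotted eighth = 3; dotted eighth = 3; quarter note = 4; dotted eighth note = 3.
Altogether 6 + 1 + 3 + 3 + 4 + 3 = 20.
20 ÷ 2 = 10 beats.

10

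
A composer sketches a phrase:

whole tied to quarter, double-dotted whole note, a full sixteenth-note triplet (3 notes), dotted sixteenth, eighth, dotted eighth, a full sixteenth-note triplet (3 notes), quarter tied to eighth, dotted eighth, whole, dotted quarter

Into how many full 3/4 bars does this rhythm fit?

One bar of 3/4 = 24 thirty-second notes.
In thirty-second notes: whole tied to quarter (whole + quarter) = 40; double-dotted whole note = 56; a full sixteenth-note triplet (3 notes) (three triplet sixteenths span one eighth) = 4; dotted sixteenth = 3; eighth = 4; dotted eighth = 6; a full sixteenth-note triplet (3 notes) (three triplet sixteenths span one eighth) = 4; quarter tied to eighth (quarter + eighth) = 12; dotted eighth = 6; whole = 32; dotted quarter = 12.
Altogether 40 + 56 + 4 + 3 + 4 + 6 + 4 + 12 + 6 + 32 + 12 = 179.
179 ÷ 24 = 7 complete bars with 11 left over.

7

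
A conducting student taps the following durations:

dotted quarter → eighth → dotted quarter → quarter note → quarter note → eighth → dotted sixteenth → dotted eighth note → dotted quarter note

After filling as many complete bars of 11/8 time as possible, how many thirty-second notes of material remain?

One bar of 11/8 = 44 thirty-second notes.
Working in thirty-second notes: dotted quarter = 12; eighth = 4; dotted quarter = 12; quarter note = 8; quarter note = 8; eighth = 4; dotted sixteenth = 3; dotted eighth note = 6; dotted quarter note = 12.
Altogether 12 + 4 + 12 + 8 + 8 + 4 + 3 + 6 + 12 = 69.
69 ÷ 44 = 1 complete bar with 25 thirty-second notes remaining.

25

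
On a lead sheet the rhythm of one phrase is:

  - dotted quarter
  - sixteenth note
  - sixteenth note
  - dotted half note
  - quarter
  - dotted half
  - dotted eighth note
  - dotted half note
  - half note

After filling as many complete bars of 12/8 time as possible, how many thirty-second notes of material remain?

One bar of 12/8 = 24 sixteenth notes.
Working in sixteenth notes: dotted quarter = 6; sixteenth note = 1; sixteenth note = 1; dotted half note = 12; quarter = 4; dotted half = 12; dotted eighth note = 3; dotted half note = 12; half note = 8.
Adding: 6 + 1 + 1 + 12 + 4 + 12 + 3 + 12 + 8 = 59.
59 ÷ 24 = 2 complete bars with 11 sixteenth notes remaining = 22 thirty-second notes.

22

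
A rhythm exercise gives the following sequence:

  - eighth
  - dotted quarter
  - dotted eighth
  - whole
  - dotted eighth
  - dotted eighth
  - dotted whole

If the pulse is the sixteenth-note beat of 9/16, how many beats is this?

57

One sixteenth-note beat = 2 thirty-second notes.
Convert each value to thirty-second notes: eighth = 4; dotted quarter = 12; dotted eighth = 6; whole = 32; dotted eighth = 6; dotted eighth = 6; dotted whole = 48.
Altogether 4 + 12 + 6 + 32 + 6 + 6 + 48 = 114.
114 ÷ 2 = 57 beats.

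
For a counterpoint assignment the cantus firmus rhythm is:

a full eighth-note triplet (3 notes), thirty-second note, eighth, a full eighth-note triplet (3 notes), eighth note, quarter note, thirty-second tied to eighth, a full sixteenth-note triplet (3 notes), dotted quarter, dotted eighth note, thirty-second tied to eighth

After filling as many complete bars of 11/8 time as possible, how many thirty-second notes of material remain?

21

One bar of 11/8 = 44 thirty-second notes.
Express everything in thirty-second notes: a full eighth-note triplet (3 notes) (three triplet eighths span one quarter) = 8; thirty-second note = 1; eighth = 4; a full eighth-note triplet (3 notes) (three triplet eighths span one quarter) = 8; eighth note = 4; quarter note = 8; thirty-second tied to eighth (thirty-second + eighth) = 5; a full sixteenth-note triplet (3 notes) (three triplet sixteenths span one eighth) = 4; dotted quarter = 12; dotted eighth note = 6; thirty-second tied to eighth (thirty-second + eighth) = 5.
Adding: 8 + 1 + 4 + 8 + 4 + 8 + 5 + 4 + 12 + 6 + 5 = 65.
65 ÷ 44 = 1 complete bar with 21 thirty-second notes remaining.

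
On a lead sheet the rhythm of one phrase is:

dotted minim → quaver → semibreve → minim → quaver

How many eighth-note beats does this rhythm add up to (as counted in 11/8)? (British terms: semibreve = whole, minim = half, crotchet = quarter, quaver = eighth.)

20

One eighth-note beat = 2 sixteenth notes.
Express everything in sixteenth notes: dotted minim = 12; quaver = 2; semibreve = 16; minim = 8; quaver = 2.
Adding: 12 + 2 + 16 + 8 + 2 = 40.
40 ÷ 2 = 20 beats.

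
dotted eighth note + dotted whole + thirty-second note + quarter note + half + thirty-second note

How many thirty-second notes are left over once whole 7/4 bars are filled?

24

One bar of 7/4 = 56 thirty-second notes.
Express everything in thirty-second notes: dotted eighth note = 6; dotted whole = 48; thirty-second note = 1; quarter note = 8; half = 16; thirty-second note = 1.
Sum: 6 + 48 + 1 + 8 + 16 + 1 = 80.
80 ÷ 56 = 1 complete bar with 24 thirty-second notes remaining.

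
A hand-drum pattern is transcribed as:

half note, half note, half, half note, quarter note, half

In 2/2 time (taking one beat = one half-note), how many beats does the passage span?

One half-note beat = 2 quarter notes.
Working in quarter notes: half note = 2; half note = 2; half = 2; half note = 2; quarter note = 1; half = 2.
Total: 2 + 2 + 2 + 2 + 1 + 2 = 11.
11 ÷ 2 = 5.5 beats.

5.5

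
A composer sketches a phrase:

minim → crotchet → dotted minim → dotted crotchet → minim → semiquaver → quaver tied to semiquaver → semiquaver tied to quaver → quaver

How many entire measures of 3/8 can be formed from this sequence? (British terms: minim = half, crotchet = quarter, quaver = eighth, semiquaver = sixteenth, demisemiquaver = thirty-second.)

One bar of 3/8 = 6 sixteenth notes.
Working in sixteenth notes: minim = 8; crotchet = 4; dotted minim = 12; dotted crotchet = 6; minim = 8; semiquaver = 1; quaver tied to semiquaver (quaver + semiquaver) = 3; semiquaver tied to quaver (semiquaver + quaver) = 3; quaver = 2.
Altogether 8 + 4 + 12 + 6 + 8 + 1 + 3 + 3 + 2 = 47.
47 ÷ 6 = 7 complete bars with 5 left over.

7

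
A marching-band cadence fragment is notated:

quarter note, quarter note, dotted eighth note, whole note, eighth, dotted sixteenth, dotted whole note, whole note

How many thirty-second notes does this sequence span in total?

Working in thirty-second notes: quarter note = 8; quarter note = 8; dotted eighth note = 6; whole note = 32; eighth = 4; dotted sixteenth = 3; dotted whole note = 48; whole note = 32.
Adding: 8 + 8 + 6 + 32 + 4 + 3 + 48 + 32 = 141 thirty-second notes.

141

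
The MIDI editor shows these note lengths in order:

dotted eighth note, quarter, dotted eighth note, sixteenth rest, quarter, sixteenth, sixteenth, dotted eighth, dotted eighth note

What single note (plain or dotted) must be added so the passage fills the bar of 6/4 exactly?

The bar of 6/4 = 24 sixteenth notes.
Convert each value to sixteenth notes: dotted eighth note = 3; quarter = 4; dotted eighth note = 3; sixteenth rest = 1; quarter = 4; sixteenth = 1; sixteenth = 1; dotted eighth = 3; dotted eighth note = 3.
Altogether 3 + 4 + 3 + 1 + 4 + 1 + 1 + 3 + 3 = 23.
Remaining: 24 − 23 = 1 sixteenth note, which is a sixteenth note.

sixteenth note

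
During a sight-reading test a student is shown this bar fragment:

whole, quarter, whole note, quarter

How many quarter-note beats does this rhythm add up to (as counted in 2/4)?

10

One quarter-note beat = 2 eighth notes.
In eighth notes: whole = 8; quarter = 2; whole note = 8; quarter = 2.
Adding: 8 + 2 + 8 + 2 = 20.
20 ÷ 2 = 10 beats.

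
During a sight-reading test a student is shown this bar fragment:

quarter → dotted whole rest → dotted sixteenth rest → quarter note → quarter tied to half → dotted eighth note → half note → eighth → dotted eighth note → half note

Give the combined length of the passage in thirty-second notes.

Express everything in thirty-second notes: quarter = 8; dotted whole rest = 48; dotted sixteenth rest = 3; quarter note = 8; quarter tied to half (quarter + half) = 24; dotted eighth note = 6; half note = 16; eighth = 4; dotted eighth note = 6; half note = 16.
Total: 8 + 48 + 3 + 8 + 24 + 6 + 16 + 4 + 6 + 16 = 139 thirty-second notes.

139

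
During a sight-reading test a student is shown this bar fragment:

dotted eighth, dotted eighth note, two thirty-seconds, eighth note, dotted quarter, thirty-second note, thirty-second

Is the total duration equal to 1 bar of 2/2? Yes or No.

Yes

One bar of 2/2 = 32 thirty-second notes.
Working in thirty-second notes: dotted eighth = 6; dotted eighth note = 6; thirty-second = 1; thirty-second = 1; eighth note = 4; dotted quarter = 12; thirty-second note = 1; thirty-second = 1.
Altogether 6 + 6 + 1 + 1 + 4 + 12 + 1 + 1 = 32.
32 equals 32, so the answer is Yes.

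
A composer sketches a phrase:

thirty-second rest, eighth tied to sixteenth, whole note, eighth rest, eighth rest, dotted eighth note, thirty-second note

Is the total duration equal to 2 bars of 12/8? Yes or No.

No

One bar of 12/8 = 48 thirty-second notes, so 2 bars = 96.
Express everything in thirty-second notes: thirty-second rest = 1; eighth tied to sixteenth (eighth + sixteenth) = 6; whole note = 32; eighth rest = 4; eighth rest = 4; dotted eighth note = 6; thirty-second note = 1.
Altogether 1 + 6 + 32 + 4 + 4 + 6 + 1 = 54.
54 falls short of 96, so the answer is No.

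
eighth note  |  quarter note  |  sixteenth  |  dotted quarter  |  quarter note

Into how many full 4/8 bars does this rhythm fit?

One bar of 4/8 = 8 sixteenth notes.
Working in sixteenth notes: eighth note = 2; quarter note = 4; sixteenth = 1; dotted quarter = 6; quarter note = 4.
Adding: 2 + 4 + 1 + 6 + 4 = 17.
17 ÷ 8 = 2 complete bars with 1 left over.

2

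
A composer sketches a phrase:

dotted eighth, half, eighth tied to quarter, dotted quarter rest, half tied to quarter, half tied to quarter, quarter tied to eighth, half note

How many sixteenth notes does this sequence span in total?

61

Each duration in sixteenth notes: dotted eighth = 3; half = 8; eighth tied to quarter (eighth + quarter) = 6; dotted quarter rest = 6; half tied to quarter (half + quarter) = 12; half tied to quarter (half + quarter) = 12; quarter tied to eighth (quarter + eighth) = 6; half note = 8.
Total: 3 + 8 + 6 + 6 + 12 + 12 + 6 + 8 = 61 sixteenth notes.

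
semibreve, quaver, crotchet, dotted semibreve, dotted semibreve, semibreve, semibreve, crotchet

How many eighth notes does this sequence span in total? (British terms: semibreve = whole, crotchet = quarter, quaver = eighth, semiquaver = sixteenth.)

53

Each duration in eighth notes: semibreve = 8; quaver = 1; crotchet = 2; dotted semibreve = 12; dotted semibreve = 12; semibreve = 8; semibreve = 8; crotchet = 2.
Total: 8 + 1 + 2 + 12 + 12 + 8 + 8 + 2 = 53 eighth notes.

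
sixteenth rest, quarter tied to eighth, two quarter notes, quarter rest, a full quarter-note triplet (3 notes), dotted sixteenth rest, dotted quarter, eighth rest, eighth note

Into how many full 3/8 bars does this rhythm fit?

One bar of 3/8 = 12 thirty-second notes.
Convert each value to thirty-second notes: sixteenth rest = 2; quarter tied to eighth (quarter + eighth) = 12; quarter note = 8; quarter note = 8; quarter rest = 8; a full quarter-note triplet (3 notes) (three triplet quarters span one half) = 16; dotted sixteenth rest = 3; dotted quarter = 12; eighth rest = 4; eighth note = 4.
Adding: 2 + 12 + 8 + 8 + 8 + 16 + 3 + 12 + 4 + 4 = 77.
77 ÷ 12 = 6 complete bars with 5 left over.

6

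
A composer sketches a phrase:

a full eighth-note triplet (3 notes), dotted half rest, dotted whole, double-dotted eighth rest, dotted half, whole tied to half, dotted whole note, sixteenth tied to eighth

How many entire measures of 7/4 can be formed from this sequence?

One bar of 7/4 = 56 thirty-second notes.
Convert each value to thirty-second notes: a full eighth-note triplet (3 notes) (three triplet eighths span one quarter) = 8; dotted half rest = 24; dotted whole = 48; double-dotted eighth rest = 7; dotted half = 24; whole tied to half (whole + half) = 48; dotted whole note = 48; sixteenth tied to eighth (sixteenth + eighth) = 6.
Adding: 8 + 24 + 48 + 7 + 24 + 48 + 48 + 6 = 213.
213 ÷ 56 = 3 complete bars with 45 left over.

3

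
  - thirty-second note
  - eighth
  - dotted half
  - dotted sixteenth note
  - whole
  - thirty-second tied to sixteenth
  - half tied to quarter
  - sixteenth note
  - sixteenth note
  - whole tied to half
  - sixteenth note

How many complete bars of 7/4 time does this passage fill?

2

One bar of 7/4 = 56 thirty-second notes.
Convert each value to thirty-second notes: thirty-second note = 1; eighth = 4; dotted half = 24; dotted sixteenth note = 3; whole = 32; thirty-second tied to sixteenth (thirty-second + sixteenth) = 3; half tied to quarter (half + quarter) = 24; sixteenth note = 2; sixteenth note = 2; whole tied to half (whole + half) = 48; sixteenth note = 2.
Altogether 1 + 4 + 24 + 3 + 32 + 3 + 24 + 2 + 2 + 48 + 2 = 145.
145 ÷ 56 = 2 complete bars with 33 left over.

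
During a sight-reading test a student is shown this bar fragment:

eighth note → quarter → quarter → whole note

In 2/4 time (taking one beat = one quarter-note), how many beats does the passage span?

6.5

One quarter-note beat = 2 eighth notes.
Each duration in eighth notes: eighth note = 1; quarter = 2; quarter = 2; whole note = 8.
Total: 1 + 2 + 2 + 8 = 13.
13 ÷ 2 = 6.5 beats.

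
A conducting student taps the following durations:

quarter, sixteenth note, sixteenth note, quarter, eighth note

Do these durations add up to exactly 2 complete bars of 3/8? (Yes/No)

One bar of 3/8 = 6 sixteenth notes, so 2 bars = 12.
Express everything in sixteenth notes: quarter = 4; sixteenth note = 1; sixteenth note = 1; quarter = 4; eighth note = 2.
Total: 4 + 1 + 1 + 4 + 2 = 12.
12 equals 12, so the answer is Yes.

Yes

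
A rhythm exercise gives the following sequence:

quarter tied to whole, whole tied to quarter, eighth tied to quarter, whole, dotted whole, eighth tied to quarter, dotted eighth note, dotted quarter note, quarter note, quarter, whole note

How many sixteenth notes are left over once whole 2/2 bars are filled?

13

One bar of 2/2 = 16 sixteenth notes.
Express everything in sixteenth notes: quarter tied to whole (quarter + whole) = 20; whole tied to quarter (whole + quarter) = 20; eighth tied to quarter (eighth + quarter) = 6; whole = 16; dotted whole = 24; eighth tied to quarter (eighth + quarter) = 6; dotted eighth note = 3; dotted quarter note = 6; quarter note = 4; quarter = 4; whole note = 16.
Altogether 20 + 20 + 6 + 16 + 24 + 6 + 3 + 6 + 4 + 4 + 16 = 125.
125 ÷ 16 = 7 complete bars with 13 sixteenth notes remaining.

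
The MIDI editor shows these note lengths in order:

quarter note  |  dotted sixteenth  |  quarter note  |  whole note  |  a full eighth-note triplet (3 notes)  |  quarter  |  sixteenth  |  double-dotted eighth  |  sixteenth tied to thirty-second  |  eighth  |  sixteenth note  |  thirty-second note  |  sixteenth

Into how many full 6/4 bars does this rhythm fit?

One bar of 6/4 = 48 thirty-second notes.
Convert each value to thirty-second notes: quarter note = 8; dotted sixteenth = 3; quarter note = 8; whole note = 32; a full eighth-note triplet (3 notes) (three triplet eighths span one quarter) = 8; quarter = 8; sixteenth = 2; double-dotted eighth = 7; sixteenth tied to thirty-second (sixteenth + thirty-second) = 3; eighth = 4; sixteenth note = 2; thirty-second note = 1; sixteenth = 2.
Altogether 8 + 3 + 8 + 32 + 8 + 8 + 2 + 7 + 3 + 4 + 2 + 1 + 2 = 88.
88 ÷ 48 = 1 complete bar with 40 left over.

1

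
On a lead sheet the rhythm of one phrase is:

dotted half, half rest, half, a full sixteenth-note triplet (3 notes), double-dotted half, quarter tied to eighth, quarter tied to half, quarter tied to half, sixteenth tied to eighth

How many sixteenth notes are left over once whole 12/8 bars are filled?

5

One bar of 12/8 = 24 sixteenth notes.
Express everything in sixteenth notes: dotted half = 12; half rest = 8; half = 8; a full sixteenth-note triplet (3 notes) (three triplet sixteenths span one eighth) = 2; double-dotted half = 14; quarter tied to eighth (quarter + eighth) = 6; quarter tied to half (quarter + half) = 12; quarter tied to half (quarter + half) = 12; sixteenth tied to eighth (sixteenth + eighth) = 3.
Altogether 12 + 8 + 8 + 2 + 14 + 6 + 12 + 12 + 3 = 77.
77 ÷ 24 = 3 complete bars with 5 sixteenth notes remaining.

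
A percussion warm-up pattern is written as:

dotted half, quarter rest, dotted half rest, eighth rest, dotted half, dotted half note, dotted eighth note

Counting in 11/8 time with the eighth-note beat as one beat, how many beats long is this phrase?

28.5

One eighth-note beat = 2 sixteenth notes.
In sixteenth notes: dotted half = 12; quarter rest = 4; dotted half rest = 12; eighth rest = 2; dotted half = 12; dotted half note = 12; dotted eighth note = 3.
Total: 12 + 4 + 12 + 2 + 12 + 12 + 3 = 57.
57 ÷ 2 = 28.5 beats.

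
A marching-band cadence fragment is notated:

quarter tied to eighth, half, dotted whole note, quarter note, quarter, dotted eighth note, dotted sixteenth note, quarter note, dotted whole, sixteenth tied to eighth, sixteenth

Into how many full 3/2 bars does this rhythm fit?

3

One bar of 3/2 = 48 thirty-second notes.
Working in thirty-second notes: quarter tied to eighth (quarter + eighth) = 12; half = 16; dotted whole note = 48; quarter note = 8; quarter = 8; dotted eighth note = 6; dotted sixteenth note = 3; quarter note = 8; dotted whole = 48; sixteenth tied to eighth (sixteenth + eighth) = 6; sixteenth = 2.
Adding: 12 + 16 + 48 + 8 + 8 + 6 + 3 + 8 + 48 + 6 + 2 = 165.
165 ÷ 48 = 3 complete bars with 21 left over.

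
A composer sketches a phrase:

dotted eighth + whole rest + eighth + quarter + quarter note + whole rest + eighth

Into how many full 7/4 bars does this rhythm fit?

1

One bar of 7/4 = 28 sixteenth notes.
Convert each value to sixteenth notes: dotted eighth = 3; whole rest = 16; eighth = 2; quarter = 4; quarter note = 4; whole rest = 16; eighth = 2.
Altogether 3 + 16 + 2 + 4 + 4 + 16 + 2 = 47.
47 ÷ 28 = 1 complete bar with 19 left over.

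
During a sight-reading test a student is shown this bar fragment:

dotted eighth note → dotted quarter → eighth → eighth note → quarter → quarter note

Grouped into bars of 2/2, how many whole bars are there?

1

One bar of 2/2 = 16 sixteenth notes.
Convert each value to sixteenth notes: dotted eighth note = 3; dotted quarter = 6; eighth = 2; eighth note = 2; quarter = 4; quarter note = 4.
Adding: 3 + 6 + 2 + 2 + 4 + 4 = 21.
21 ÷ 16 = 1 complete bar with 5 left over.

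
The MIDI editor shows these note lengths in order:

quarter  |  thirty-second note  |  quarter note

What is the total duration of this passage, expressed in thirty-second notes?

17

Express everything in thirty-second notes: quarter = 8; thirty-second note = 1; quarter note = 8.
Sum: 8 + 1 + 8 = 17 thirty-second notes.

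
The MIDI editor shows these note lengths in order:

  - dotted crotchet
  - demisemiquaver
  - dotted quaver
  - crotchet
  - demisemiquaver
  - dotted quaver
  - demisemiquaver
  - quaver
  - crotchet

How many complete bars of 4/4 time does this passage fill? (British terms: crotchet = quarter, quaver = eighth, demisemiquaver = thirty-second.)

1

One bar of 4/4 = 32 thirty-second notes.
Working in thirty-second notes: dotted crotchet = 12; demisemiquaver = 1; dotted quaver = 6; crotchet = 8; demisemiquaver = 1; dotted quaver = 6; demisemiquaver = 1; quaver = 4; crotchet = 8.
Adding: 12 + 1 + 6 + 8 + 1 + 6 + 1 + 4 + 8 = 47.
47 ÷ 32 = 1 complete bar with 15 left over.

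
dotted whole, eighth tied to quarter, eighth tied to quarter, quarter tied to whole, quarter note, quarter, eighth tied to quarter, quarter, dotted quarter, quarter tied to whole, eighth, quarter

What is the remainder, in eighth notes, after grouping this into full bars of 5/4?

One bar of 5/4 = 10 eighth notes.
In eighth notes: dotted whole = 12; eighth tied to quarter (eighth + quarter) = 3; eighth tied to quarter (eighth + quarter) = 3; quarter tied to whole (quarter + whole) = 10; quarter note = 2; quarter = 2; eighth tied to quarter (eighth + quarter) = 3; quarter = 2; dotted quarter = 3; quarter tied to whole (quarter + whole) = 10; eighth = 1; quarter = 2.
Altogether 12 + 3 + 3 + 10 + 2 + 2 + 3 + 2 + 3 + 10 + 1 + 2 = 53.
53 ÷ 10 = 5 complete bars with 3 eighth notes remaining.

3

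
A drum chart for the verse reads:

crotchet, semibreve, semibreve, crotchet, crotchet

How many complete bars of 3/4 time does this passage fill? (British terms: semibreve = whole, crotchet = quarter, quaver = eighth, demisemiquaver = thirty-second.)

3

One bar of 3/4 = 3 quarter notes.
Working in quarter notes: crotchet = 1; semibreve = 4; semibreve = 4; crotchet = 1; crotchet = 1.
Total: 1 + 4 + 4 + 1 + 1 = 11.
11 ÷ 3 = 3 complete bars with 2 left over.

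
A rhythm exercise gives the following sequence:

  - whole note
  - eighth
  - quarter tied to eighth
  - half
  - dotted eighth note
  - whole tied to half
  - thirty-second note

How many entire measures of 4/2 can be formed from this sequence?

One bar of 4/2 = 64 thirty-second notes.
In thirty-second notes: whole note = 32; eighth = 4; quarter tied to eighth (quarter + eighth) = 12; half = 16; dotted eighth note = 6; whole tied to half (whole + half) = 48; thirty-second note = 1.
Sum: 32 + 4 + 12 + 16 + 6 + 48 + 1 = 119.
119 ÷ 64 = 1 complete bar with 55 left over.

1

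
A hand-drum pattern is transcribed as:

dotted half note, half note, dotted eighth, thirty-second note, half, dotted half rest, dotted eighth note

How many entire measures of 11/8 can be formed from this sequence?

2

One bar of 11/8 = 44 thirty-second notes.
Express everything in thirty-second notes: dotted half note = 24; half note = 16; dotted eighth = 6; thirty-second note = 1; half = 16; dotted half rest = 24; dotted eighth note = 6.
Total: 24 + 16 + 6 + 1 + 16 + 24 + 6 = 93.
93 ÷ 44 = 2 complete bars with 5 left over.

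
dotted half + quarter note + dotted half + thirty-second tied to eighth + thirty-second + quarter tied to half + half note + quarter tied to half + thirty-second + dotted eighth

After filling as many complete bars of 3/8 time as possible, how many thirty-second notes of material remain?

One bar of 3/8 = 12 thirty-second notes.
Working in thirty-second notes: dotted half = 24; quarter note = 8; dotted half = 24; thirty-second tied to eighth (thirty-second + eighth) = 5; thirty-second = 1; quarter tied to half (quarter + half) = 24; half note = 16; quarter tied to half (quarter + half) = 24; thirty-second = 1; dotted eighth = 6.
Altogether 24 + 8 + 24 + 5 + 1 + 24 + 16 + 24 + 1 + 6 = 133.
133 ÷ 12 = 11 complete bars with 1 thirty-second note remaining.

1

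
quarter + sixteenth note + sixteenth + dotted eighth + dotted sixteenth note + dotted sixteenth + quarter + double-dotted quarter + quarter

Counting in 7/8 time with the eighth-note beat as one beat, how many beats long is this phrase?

One eighth-note beat = 4 thirty-second notes.
Each duration in thirty-second notes: quarter = 8; sixteenth note = 2; sixteenth = 2; dotted eighth = 6; dotted sixteenth note = 3; dotted sixteenth = 3; quarter = 8; double-dotted quarter = 14; quarter = 8.
Total: 8 + 2 + 2 + 6 + 3 + 3 + 8 + 14 + 8 = 54.
54 ÷ 4 = 13.5 beats.

13.5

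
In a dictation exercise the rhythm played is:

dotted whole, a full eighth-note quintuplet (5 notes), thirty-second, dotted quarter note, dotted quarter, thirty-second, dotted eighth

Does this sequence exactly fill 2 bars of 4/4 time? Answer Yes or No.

One bar of 4/4 = 32 thirty-second notes, so 2 bars = 64.
Express everything in thirty-second notes: dotted whole = 48; a full eighth-note quintuplet (5 notes) (five quintuplet eighths span one half) = 16; thirty-second = 1; dotted quarter note = 12; dotted quarter = 12; thirty-second = 1; dotted eighth = 6.
Total: 48 + 16 + 1 + 12 + 12 + 1 + 6 = 96.
96 exceeds 64, so the answer is No.

No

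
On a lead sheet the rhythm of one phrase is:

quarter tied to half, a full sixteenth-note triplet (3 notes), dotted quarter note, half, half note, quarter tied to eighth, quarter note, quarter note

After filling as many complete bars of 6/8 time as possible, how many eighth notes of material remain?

1

One bar of 6/8 = 6 eighth notes.
Convert each value to eighth notes: quarter tied to half (quarter + half) = 6; a full sixteenth-note triplet (3 notes) (three triplet sixteenths span one eighth) = 1; dotted quarter note = 3; half = 4; half note = 4; quarter tied to eighth (quarter + eighth) = 3; quarter note = 2; quarter note = 2.
Total: 6 + 1 + 3 + 4 + 4 + 3 + 2 + 2 = 25.
25 ÷ 6 = 4 complete bars with 1 eighth note remaining.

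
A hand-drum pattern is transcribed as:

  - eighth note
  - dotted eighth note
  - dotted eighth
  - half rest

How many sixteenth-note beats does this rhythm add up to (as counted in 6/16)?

16

One sixteenth-note beat = 2 thirty-second notes.
Express everything in thirty-second notes: eighth note = 4; dotted eighth note = 6; dotted eighth = 6; half rest = 16.
Sum: 4 + 6 + 6 + 16 = 32.
32 ÷ 2 = 16 beats.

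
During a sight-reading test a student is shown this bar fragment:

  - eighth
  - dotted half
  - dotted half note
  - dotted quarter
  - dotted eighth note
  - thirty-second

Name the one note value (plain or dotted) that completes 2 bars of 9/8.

thirty-second note

2 bars of 9/8 = 72 thirty-second notes.
In thirty-second notes: eighth = 4; dotted half = 24; dotted half note = 24; dotted quarter = 12; dotted eighth note = 6; thirty-second = 1.
Sum: 4 + 24 + 24 + 12 + 6 + 1 = 71.
Remaining: 72 − 71 = 1 thirty-second note, which is a thirty-second note.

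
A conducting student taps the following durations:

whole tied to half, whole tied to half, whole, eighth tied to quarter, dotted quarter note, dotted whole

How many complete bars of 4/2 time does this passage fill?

3

One bar of 4/2 = 16 eighth notes.
In eighth notes: whole tied to half (whole + half) = 12; whole tied to half (whole + half) = 12; whole = 8; eighth tied to quarter (eighth + quarter) = 3; dotted quarter note = 3; dotted whole = 12.
Total: 12 + 12 + 8 + 3 + 3 + 12 = 50.
50 ÷ 16 = 3 complete bars with 2 left over.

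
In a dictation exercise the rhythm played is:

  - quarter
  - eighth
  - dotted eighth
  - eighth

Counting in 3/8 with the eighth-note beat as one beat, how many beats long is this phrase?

5.5

One eighth-note beat = 2 sixteenth notes.
Working in sixteenth notes: quarter = 4; eighth = 2; dotted eighth = 3; eighth = 2.
Total: 4 + 2 + 3 + 2 = 11.
11 ÷ 2 = 5.5 beats.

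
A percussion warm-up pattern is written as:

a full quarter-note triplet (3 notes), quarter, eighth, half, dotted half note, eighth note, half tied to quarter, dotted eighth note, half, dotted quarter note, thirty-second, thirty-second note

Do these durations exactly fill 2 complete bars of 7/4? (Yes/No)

No

One bar of 7/4 = 56 thirty-second notes, so 2 bars = 112.
Express everything in thirty-second notes: a full quarter-note triplet (3 notes) (three triplet quarters span one half) = 16; quarter = 8; eighth = 4; half = 16; dotted half note = 24; eighth note = 4; half tied to quarter (half + quarter) = 24; dotted eighth note = 6; half = 16; dotted quarter note = 12; thirty-second = 1; thirty-second note = 1.
Total: 16 + 8 + 4 + 16 + 24 + 4 + 24 + 6 + 16 + 12 + 1 + 1 = 132.
132 exceeds 112, so the answer is No.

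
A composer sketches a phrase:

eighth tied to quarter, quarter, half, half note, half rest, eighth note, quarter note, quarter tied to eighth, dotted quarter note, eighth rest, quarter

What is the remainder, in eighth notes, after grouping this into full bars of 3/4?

5

One bar of 3/4 = 6 eighth notes.
Express everything in eighth notes: eighth tied to quarter (eighth + quarter) = 3; quarter = 2; half = 4; half note = 4; half rest = 4; eighth note = 1; quarter note = 2; quarter tied to eighth (quarter + eighth) = 3; dotted quarter note = 3; eighth rest = 1; quarter = 2.
Total: 3 + 2 + 4 + 4 + 4 + 1 + 2 + 3 + 3 + 1 + 2 = 29.
29 ÷ 6 = 4 complete bars with 5 eighth notes remaining.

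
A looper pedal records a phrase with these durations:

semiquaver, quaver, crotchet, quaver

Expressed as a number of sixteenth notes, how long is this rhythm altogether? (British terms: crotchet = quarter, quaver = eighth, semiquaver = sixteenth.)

Convert each value to sixteenth notes: semiquaver = 1; quaver = 2; crotchet = 4; quaver = 2.
Altogether 1 + 2 + 4 + 2 = 9 sixteenth notes.

9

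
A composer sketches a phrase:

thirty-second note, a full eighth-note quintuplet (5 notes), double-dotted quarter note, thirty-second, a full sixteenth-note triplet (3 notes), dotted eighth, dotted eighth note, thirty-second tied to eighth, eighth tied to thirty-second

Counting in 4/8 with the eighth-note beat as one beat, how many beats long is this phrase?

One eighth-note beat = 4 thirty-second notes.
Express everything in thirty-second notes: thirty-second note = 1; a full eighth-note quintuplet (5 notes) (five quintuplet eighths span one half) = 16; double-dotted quarter note = 14; thirty-second = 1; a full sixteenth-note triplet (3 notes) (three triplet sixteenths span one eighth) = 4; dotted eighth = 6; dotted eighth note = 6; thirty-second tied to eighth (thirty-second + eighth) = 5; eighth tied to thirty-second (eighth + thirty-second) = 5.
Total: 1 + 16 + 14 + 1 + 4 + 6 + 6 + 5 + 5 = 58.
58 ÷ 4 = 14.5 beats.

14.5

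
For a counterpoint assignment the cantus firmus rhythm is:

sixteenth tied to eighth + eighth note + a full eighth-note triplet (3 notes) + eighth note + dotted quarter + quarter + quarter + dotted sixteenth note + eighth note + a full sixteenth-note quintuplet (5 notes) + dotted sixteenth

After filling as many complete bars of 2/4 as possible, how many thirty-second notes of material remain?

4

One bar of 2/4 = 16 thirty-second notes.
Express everything in thirty-second notes: sixteenth tied to eighth (sixteenth + eighth) = 6; eighth note = 4; a full eighth-note triplet (3 notes) (three triplet eighths span one quarter) = 8; eighth note = 4; dotted quarter = 12; quarter = 8; quarter = 8; dotted sixteenth note = 3; eighth note = 4; a full sixteenth-note quintuplet (5 notes) (five quintuplet sixteenths span one quarter) = 8; dotted sixteenth = 3.
Sum: 6 + 4 + 8 + 4 + 12 + 8 + 8 + 3 + 4 + 8 + 3 = 68.
68 ÷ 16 = 4 complete bars with 4 thirty-second notes remaining.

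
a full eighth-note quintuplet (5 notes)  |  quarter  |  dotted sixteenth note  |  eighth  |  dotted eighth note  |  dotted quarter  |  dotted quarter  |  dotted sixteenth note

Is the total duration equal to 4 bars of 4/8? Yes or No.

One bar of 4/8 = 16 thirty-second notes, so 4 bars = 64.
Each duration in thirty-second notes: a full eighth-note quintuplet (5 notes) (five quintuplet eighths span one half) = 16; quarter = 8; dotted sixteenth note = 3; eighth = 4; dotted eighth note = 6; dotted quarter = 12; dotted quarter = 12; dotted sixteenth note = 3.
Altogether 16 + 8 + 3 + 4 + 6 + 12 + 12 + 3 = 64.
64 equals 64, so the answer is Yes.

Yes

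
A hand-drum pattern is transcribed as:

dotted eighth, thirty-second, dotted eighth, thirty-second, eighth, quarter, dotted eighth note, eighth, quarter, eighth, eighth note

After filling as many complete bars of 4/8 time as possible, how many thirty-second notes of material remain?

One bar of 4/8 = 16 thirty-second notes.
Each duration in thirty-second notes: dotted eighth = 6; thirty-second = 1; dotted eighth = 6; thirty-second = 1; eighth = 4; quarter = 8; dotted eighth note = 6; eighth = 4; quarter = 8; eighth = 4; eighth note = 4.
Sum: 6 + 1 + 6 + 1 + 4 + 8 + 6 + 4 + 8 + 4 + 4 = 52.
52 ÷ 16 = 3 complete bars with 4 thirty-second notes remaining.

4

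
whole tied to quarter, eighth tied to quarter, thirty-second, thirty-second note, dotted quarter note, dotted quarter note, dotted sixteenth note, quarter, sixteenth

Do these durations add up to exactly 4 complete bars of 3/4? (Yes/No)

One bar of 3/4 = 24 thirty-second notes, so 4 bars = 96.
Each duration in thirty-second notes: whole tied to quarter (whole + quarter) = 40; eighth tied to quarter (eighth + quarter) = 12; thirty-second = 1; thirty-second note = 1; dotted quarter note = 12; dotted quarter note = 12; dotted sixteenth note = 3; quarter = 8; sixteenth = 2.
Total: 40 + 12 + 1 + 1 + 12 + 12 + 3 + 8 + 2 = 91.
91 falls short of 96, so the answer is No.

No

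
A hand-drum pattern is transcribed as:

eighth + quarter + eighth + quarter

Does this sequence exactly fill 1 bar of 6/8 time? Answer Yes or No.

One bar of 6/8 = 6 eighth notes.
Each duration in eighth notes: eighth = 1; quarter = 2; eighth = 1; quarter = 2.
Sum: 1 + 2 + 1 + 2 = 6.
6 equals 6, so the answer is Yes.

Yes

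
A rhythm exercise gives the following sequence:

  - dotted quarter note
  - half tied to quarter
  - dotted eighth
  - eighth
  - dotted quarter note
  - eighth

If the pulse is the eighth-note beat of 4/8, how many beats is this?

15.5

One eighth-note beat = 2 sixteenth notes.
Working in sixteenth notes: dotted quarter note = 6; half tied to quarter (half + quarter) = 12; dotted eighth = 3; eighth = 2; dotted quarter note = 6; eighth = 2.
Altogether 6 + 12 + 3 + 2 + 6 + 2 = 31.
31 ÷ 2 = 15.5 beats.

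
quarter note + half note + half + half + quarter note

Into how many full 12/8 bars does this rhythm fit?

One bar of 12/8 = 6 quarter notes.
In quarter notes: quarter note = 1; half note = 2; half = 2; half = 2; quarter note = 1.
Sum: 1 + 2 + 2 + 2 + 1 = 8.
8 ÷ 6 = 1 complete bar with 2 left over.

1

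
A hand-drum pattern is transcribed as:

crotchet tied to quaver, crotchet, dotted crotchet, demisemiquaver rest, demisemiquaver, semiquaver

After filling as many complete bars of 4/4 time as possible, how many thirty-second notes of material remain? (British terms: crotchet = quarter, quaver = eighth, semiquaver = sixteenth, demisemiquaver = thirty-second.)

One bar of 4/4 = 32 thirty-second notes.
Each duration in thirty-second notes: crotchet tied to quaver (crotchet + quaver) = 12; crotchet = 8; dotted crotchet = 12; demisemiquaver rest = 1; demisemiquaver = 1; semiquaver = 2.
Adding: 12 + 8 + 12 + 1 + 1 + 2 = 36.
36 ÷ 32 = 1 complete bar with 4 thirty-second notes remaining.

4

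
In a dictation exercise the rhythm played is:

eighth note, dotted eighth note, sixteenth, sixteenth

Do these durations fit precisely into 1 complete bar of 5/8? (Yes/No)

No

One bar of 5/8 = 10 sixteenth notes.
Working in sixteenth notes: eighth note = 2; dotted eighth note = 3; sixteenth = 1; sixteenth = 1.
Adding: 2 + 3 + 1 + 1 = 7.
7 falls short of 10, so the answer is No.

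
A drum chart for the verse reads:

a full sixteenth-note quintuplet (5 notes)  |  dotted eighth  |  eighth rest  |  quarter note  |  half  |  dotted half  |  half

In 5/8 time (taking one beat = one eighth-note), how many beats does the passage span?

One eighth-note beat = 2 sixteenth notes.
Each duration in sixteenth notes: a full sixteenth-note quintuplet (5 notes) (five quintuplet sixteenths span one quarter) = 4; dotted eighth = 3; eighth rest = 2; quarter note = 4; half = 8; dotted half = 12; half = 8.
Altogether 4 + 3 + 2 + 4 + 8 + 12 + 8 = 41.
41 ÷ 2 = 20.5 beats.

20.5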